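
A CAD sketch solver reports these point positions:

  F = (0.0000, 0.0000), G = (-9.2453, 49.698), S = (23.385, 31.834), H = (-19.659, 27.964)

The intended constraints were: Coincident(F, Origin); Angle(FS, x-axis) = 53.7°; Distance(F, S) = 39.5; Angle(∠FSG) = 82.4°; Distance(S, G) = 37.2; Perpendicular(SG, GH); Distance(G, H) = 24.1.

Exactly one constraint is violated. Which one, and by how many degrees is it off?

Perpendicular(SG, GH) — off by 3.10°.

F = (0.00, 0.00) ✓; FS at 53.70° ✓; |FS| = 39.50 ✓; ∠FSG = 82.40° ✓; |SG| = 37.20 ✓; ∠(SG, GH) = 93.10° ✗; |GH| = 24.10 ✓.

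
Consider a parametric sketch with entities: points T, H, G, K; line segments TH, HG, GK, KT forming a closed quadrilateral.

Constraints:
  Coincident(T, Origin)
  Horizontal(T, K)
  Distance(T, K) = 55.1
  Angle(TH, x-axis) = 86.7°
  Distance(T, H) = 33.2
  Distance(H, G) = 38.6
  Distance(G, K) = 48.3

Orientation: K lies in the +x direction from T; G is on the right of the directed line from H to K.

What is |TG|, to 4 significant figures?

8.723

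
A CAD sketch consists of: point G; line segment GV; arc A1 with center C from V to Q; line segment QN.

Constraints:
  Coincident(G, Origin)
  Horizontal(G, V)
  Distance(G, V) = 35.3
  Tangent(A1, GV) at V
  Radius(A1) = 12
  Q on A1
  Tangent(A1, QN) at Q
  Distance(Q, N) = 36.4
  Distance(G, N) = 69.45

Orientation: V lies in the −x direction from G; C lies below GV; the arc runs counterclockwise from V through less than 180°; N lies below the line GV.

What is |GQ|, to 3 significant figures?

48.4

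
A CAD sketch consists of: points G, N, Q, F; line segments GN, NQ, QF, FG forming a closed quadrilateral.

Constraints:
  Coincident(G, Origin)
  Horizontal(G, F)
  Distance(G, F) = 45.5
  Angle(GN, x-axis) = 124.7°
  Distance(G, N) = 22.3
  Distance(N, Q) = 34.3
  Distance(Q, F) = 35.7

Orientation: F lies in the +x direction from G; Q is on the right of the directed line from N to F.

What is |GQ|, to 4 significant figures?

12.58

G is at the origin; GF is horizontal with |GF| = 45.5 and F in +x, so F = (45.5, 0). GN runs at 124.7° with |GN| = 22.3, so N = (-12.69, 18.33). Q is determined by |NQ| = 34.3 and |QF| = 35.7 together: it lies at the intersection of circle(N, 34.3) and circle(F, 35.7). With |NF| = 61.01, the foot of the radical line on NF is 29.70 from N and the perpendicular offset is √(34.3² − 29.70²) = 17.15. Taking the right-of-NF solution: Q = (10.48, -6.950).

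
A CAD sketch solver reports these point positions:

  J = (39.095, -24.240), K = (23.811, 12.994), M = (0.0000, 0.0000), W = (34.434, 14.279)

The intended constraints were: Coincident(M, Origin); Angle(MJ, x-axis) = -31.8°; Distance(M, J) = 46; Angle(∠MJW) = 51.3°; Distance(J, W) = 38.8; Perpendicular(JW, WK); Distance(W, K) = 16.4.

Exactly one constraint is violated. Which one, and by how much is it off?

Distance(W, K) = 16.4 — off by 5.70.

M = (0.00, 0.00) ✓; MJ at -31.80° ✓; |MJ| = 46.00 ✓; ∠MJW = 51.30° ✓; |JW| = 38.80 ✓; ∠(JW, WK) = 90.00° ✓; |WK| = 10.70 ✗.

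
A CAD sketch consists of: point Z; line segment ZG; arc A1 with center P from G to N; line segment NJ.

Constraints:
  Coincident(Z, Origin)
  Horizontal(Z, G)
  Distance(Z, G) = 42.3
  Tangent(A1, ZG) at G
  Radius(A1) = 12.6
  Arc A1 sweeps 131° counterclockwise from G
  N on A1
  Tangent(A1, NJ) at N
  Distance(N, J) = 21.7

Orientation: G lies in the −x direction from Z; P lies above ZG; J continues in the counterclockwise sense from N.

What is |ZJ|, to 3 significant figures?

60.0

Z is at the origin; Z and G share the same y with |ZG| = 42.3 and G on the −x side, so G = (-42.3, 0.00). Since A1 is tangent to ZG there, PG ⟂ ZG, so P = G + (0, 12.6) = (-42.3, 12.6). On A1, G sits at bearing -90° from P; a 131° counterclockwise sweep puts N at bearing 41°, so N = P + 12.6·(cos 41°, sin 41°) = (-32.8, 20.9). A1 meets NJ tangentially, so PN is at right angles to NJ, so NJ runs along (−sin 41°, cos 41°); with |NJ| = 21.7, J = (-47.0, 37.2). Then |ZJ| = |J − Z| = 60.0.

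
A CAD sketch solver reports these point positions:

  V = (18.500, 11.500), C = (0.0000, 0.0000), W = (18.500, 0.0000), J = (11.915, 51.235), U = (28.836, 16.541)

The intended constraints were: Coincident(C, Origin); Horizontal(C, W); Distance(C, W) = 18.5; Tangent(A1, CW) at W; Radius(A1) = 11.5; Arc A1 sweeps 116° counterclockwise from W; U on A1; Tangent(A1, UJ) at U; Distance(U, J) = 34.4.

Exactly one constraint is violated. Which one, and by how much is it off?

Distance(U, J) = 34.4 — off by 4.20.

C = (0.00, 0.00) ✓; C.y = 0.00, W.y = 0.00 ✓; |CW| = 18.50 ✓; ∠(VW, WC) = 90.00° ✓; |VW| = 11.50 ✓; bearing(V→U) − bearing(V→W) = 116.0° ✓; |VU| = 11.50 ✓; ∠(VU, UJ) = 90.00° ✓; |UJ| = 38.60 ✗.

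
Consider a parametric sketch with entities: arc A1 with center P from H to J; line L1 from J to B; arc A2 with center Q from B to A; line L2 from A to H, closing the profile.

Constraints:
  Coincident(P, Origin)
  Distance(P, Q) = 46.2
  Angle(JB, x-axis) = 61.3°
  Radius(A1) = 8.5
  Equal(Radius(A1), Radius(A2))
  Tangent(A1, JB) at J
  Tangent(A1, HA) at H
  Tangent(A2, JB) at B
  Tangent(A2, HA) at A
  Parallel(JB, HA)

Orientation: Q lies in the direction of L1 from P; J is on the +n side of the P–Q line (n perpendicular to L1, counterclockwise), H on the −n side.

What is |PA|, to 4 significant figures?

46.98

The slot axis is L1's direction at 61.3°, so u = (cos 61.3°, sin 61.3°) = (0.4802, 0.8771) and n = (−sin 61.3°, cos 61.3°) = (-0.8771, 0.4802). P is at the origin and Q lies 46.2 along u from P, so Q = 46.2·u = (22.19, 40.52). Tangency of A1 to both parallel lines with radius 8.5 puts J and H at P ± 8.5·n: J = (-7.456, 4.082), H = (7.456, -4.082). Equal radii place B and A the same way about Q: B = Q + 8.5·n = (14.73, 44.61), A = Q − 8.5·n = (29.64, 36.44). Then |PA| = |A − P| = 46.98.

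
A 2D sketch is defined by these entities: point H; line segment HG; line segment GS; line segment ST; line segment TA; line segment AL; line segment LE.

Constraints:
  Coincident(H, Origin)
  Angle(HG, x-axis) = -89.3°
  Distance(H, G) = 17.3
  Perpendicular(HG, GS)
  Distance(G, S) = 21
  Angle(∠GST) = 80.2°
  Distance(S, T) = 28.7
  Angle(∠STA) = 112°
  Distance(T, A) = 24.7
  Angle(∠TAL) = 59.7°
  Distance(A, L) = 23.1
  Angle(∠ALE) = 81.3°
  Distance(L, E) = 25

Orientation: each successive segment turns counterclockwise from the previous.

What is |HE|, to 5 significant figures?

22.162

H is at the origin; HG runs at -89.3° with length 17.3, so G = (0.21135, -17.299). HG ⟂ GS, so GS runs at 0.70000°; with |GS| = 21.0, S = (21.210, -17.042). ∠GST = 80.2° gives ST at 100.50° from the x-axis; with |ST| = 28.7, T = (15.980, 11.177). ∠STA = 112.0° gives TA at 168.50° from the x-axis; with |TA| = 24.7, A = (-8.2245, 16.102). ∠TAL = 59.7° gives AL at -71.200° from the x-axis; with |AL| = 23.1, L = (-0.78018, -5.7659). ∠ALE = 81.3° gives LE at 27.500° from the x-axis; with |LE| = 25.0, E = (21.395, 5.7778). Then |HE| = |E − H| = 22.162.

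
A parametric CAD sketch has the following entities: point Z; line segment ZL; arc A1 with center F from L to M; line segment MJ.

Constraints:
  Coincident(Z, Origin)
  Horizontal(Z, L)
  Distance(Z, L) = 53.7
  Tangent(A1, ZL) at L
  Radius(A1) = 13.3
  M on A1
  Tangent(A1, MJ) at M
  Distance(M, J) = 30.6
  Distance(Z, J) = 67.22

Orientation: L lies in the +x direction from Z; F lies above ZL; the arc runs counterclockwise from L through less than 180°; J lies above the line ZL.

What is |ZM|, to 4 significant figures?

68.09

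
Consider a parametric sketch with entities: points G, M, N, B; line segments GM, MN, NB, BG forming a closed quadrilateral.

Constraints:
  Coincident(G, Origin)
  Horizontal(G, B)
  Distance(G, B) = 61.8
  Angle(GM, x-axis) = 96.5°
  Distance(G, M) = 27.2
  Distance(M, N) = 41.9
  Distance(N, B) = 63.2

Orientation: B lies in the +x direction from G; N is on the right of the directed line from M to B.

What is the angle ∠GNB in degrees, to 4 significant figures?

77.85°

Checks: |MN| = 41.90 ✓; |NB| = 63.20 ✓.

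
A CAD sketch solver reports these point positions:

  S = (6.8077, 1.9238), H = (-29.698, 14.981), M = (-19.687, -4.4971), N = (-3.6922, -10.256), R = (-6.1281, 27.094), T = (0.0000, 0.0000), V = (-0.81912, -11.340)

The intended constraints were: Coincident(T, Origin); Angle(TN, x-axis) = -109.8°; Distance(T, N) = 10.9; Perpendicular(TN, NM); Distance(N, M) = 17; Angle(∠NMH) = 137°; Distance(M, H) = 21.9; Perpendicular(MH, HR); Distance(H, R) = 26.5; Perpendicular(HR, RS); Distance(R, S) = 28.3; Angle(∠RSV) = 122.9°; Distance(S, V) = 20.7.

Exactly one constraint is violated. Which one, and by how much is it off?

Distance(S, V) = 20.7 — off by 5.40.

T = (0.00, 0.00) ✓; TN at -109.8° ✓; |TN| = 10.90 ✓; ∠(TN, NM) = 90.00° ✓; |NM| = 17.00 ✓; ∠NMH = 137.0° ✓; |MH| = 21.90 ✓; ∠(MH, HR) = 90.00° ✓; |HR| = 26.50 ✓; ∠(HR, RS) = 90.00° ✓; |RS| = 28.30 ✓; ∠RSV = 122.9° ✓; |SV| = 15.30 ✗.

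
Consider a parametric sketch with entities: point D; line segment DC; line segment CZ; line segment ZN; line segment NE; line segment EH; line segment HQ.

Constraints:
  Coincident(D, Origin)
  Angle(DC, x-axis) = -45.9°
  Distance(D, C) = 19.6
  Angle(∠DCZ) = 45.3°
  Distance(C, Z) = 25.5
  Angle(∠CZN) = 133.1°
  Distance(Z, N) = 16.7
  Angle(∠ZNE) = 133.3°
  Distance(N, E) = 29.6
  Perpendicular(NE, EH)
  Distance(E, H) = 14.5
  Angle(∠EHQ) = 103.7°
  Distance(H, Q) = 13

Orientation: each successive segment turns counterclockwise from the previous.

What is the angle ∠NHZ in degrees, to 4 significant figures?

22.83°

D is at the origin; DC runs at -45.9° with length 19.6, so C = (13.64, -14.08). ∠DCZ = 45.3° gives CZ at 88.80° from the x-axis; with |CZ| = 25.5, Z = (14.17, 11.42). ∠CZN = 133.1° gives ZN at 135.7° from the x-axis; with |ZN| = 16.7, N = (2.222, 23.08). ∠ZNE = 133.3° gives NE at -177.6° from the x-axis; with |NE| = 29.6, E = (-27.35, 21.84). The perpendicularity gives EH at right angles to NE, so EH runs at -87.60°; with |EH| = 14.5, H = (-26.74, 7.356). Then cos ∠NHZ = HN·HZ / (|HN||HZ|), giving 22.83°.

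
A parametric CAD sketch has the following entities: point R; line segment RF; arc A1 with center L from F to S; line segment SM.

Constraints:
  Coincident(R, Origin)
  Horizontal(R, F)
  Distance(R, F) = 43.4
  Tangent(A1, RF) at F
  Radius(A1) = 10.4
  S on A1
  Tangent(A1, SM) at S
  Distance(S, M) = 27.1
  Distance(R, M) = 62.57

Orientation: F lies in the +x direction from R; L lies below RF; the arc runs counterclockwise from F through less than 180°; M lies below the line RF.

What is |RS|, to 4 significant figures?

38.09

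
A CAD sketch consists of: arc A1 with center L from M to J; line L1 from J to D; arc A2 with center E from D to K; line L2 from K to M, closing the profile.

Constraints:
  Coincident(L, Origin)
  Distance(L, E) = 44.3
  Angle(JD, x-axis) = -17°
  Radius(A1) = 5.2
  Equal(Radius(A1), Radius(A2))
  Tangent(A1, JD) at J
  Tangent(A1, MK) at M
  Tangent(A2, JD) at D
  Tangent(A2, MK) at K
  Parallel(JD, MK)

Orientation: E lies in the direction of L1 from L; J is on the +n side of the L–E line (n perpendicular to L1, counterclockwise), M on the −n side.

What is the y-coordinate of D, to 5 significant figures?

-7.9793

The slot axis is L1's direction at -17.0°, so u = (cos -17.0°, sin -17.0°) = (0.95630, -0.29237) and n = (−sin -17.0°, cos -17.0°) = (0.29237, 0.95630). L is at the origin and E lies 44.3 along u from L, so E = 44.3·u = (42.364, -12.952). Tangency of A1 to both parallel lines with radius 5.2 puts J and M at L ± 5.2·n: J = (1.5203, 4.9728), M = (-1.5203, -4.9728). Equal radii place D and K the same way about E: D = E + 5.2·n = (43.885, -7.9793), K = E − 5.2·n = (40.844, -17.925). So D.y = -7.9793.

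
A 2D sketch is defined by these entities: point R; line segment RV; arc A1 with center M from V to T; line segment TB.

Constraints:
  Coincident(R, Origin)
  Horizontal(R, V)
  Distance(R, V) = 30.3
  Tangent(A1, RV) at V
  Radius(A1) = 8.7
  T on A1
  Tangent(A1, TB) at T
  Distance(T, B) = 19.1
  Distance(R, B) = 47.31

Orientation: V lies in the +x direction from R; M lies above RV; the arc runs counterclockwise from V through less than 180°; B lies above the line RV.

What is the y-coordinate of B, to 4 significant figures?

28.24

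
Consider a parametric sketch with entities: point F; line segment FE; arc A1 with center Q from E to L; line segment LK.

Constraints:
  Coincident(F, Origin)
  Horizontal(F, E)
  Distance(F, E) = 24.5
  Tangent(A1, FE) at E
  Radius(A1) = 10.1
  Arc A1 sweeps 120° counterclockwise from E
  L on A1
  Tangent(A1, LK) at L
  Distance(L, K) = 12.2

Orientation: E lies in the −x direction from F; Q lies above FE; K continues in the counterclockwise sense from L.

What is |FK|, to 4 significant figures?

33.75

F is at the origin; F and E share the same y with |FE| = 24.5 and E on the −x side, so E = (-24.50, 0.000). Since A1 is tangent to FE there, QE ⟂ FE, so Q = E + (0, 10.1) = (-24.50, 10.10). On A1, E sits at bearing -90° from Q; a 120° counterclockwise sweep puts L at bearing 30°, so L = Q + 10.1·(cos 30°, sin 30°) = (-15.75, 15.15). Tangency of A1 to LK means the radius QL is perpendicular to LK, so LK runs along (−sin 30°, cos 30°); with |LK| = 12.2, K = (-21.85, 25.72). Then |FK| = |K − F| = 33.75.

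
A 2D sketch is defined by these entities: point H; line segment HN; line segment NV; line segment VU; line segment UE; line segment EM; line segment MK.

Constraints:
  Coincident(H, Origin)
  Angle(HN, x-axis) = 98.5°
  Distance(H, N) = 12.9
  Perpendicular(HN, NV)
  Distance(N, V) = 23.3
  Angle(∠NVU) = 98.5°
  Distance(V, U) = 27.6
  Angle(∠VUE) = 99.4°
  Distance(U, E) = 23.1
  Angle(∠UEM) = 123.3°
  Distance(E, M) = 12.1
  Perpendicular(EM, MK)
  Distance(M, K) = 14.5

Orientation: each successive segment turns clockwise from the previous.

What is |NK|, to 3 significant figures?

16.3

H is at the origin; HN runs at 98.5° with length 12.9, so N = (-1.91, 12.8). The perpendicularity gives NV at right angles to HN, so NV runs at 8.50°; with |NV| = 23.3, V = (21.1, 16.2). ∠NVU = 98.5° gives VU at -73.0° from the x-axis; with |VU| = 27.6, U = (29.2, -10.2). ∠VUE = 99.4° gives UE at -154° from the x-axis; with |UE| = 23.1, E = (8.52, -20.5). ∠UEM = 123.3° gives EM at 150° from the x-axis; with |EM| = 12.1, M = (-1.93, -14.4). EM ⟂ MK, so MK runs at 59.7°; with |MK| = 14.5, K = (5.38, -1.84). Then |NK| = |K − N| = 16.3.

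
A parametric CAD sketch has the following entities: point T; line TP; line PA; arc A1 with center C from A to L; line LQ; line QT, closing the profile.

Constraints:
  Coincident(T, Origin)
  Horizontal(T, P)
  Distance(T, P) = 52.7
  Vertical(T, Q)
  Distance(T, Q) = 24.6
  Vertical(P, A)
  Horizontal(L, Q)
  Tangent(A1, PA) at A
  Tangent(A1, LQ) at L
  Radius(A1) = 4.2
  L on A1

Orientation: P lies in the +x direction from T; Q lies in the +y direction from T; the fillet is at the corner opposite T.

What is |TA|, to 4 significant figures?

56.51

T is at the origin; TP is horizontal with |TP| = 52.7 and P on the +x side, so P = (52.70, 0.000). T and Q share the same x with |TQ| = 24.6 and Q on the +y side, so Q = (0.000, 24.60). The virtual corner opposite T is at (52.70, 24.60). The tangent condition forces CA to be normal to PA and tangency of A1 to LQ means the radius CL is perpendicular to LQ, with radius 4.2, so the center C sits 4.2 in from both sides at C = (48.50, 20.40). That places the tangent points at A = (52.70, 20.40) on PA and L = (48.50, 24.60) on LQ. Then |TA| = |A − T| = 56.51.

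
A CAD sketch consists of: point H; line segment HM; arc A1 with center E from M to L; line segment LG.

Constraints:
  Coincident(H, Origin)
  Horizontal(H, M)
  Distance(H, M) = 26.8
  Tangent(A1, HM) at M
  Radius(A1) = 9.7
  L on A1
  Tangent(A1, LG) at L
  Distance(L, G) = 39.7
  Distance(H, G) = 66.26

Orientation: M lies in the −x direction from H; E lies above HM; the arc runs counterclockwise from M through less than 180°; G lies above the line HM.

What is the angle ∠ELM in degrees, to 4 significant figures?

20.59°

Checks: |EL| = 9.700 ✓; ∠(EL, LG) = 90.00° ✓; |LG| = 39.70 ✓; |HG| = 66.26 ✓.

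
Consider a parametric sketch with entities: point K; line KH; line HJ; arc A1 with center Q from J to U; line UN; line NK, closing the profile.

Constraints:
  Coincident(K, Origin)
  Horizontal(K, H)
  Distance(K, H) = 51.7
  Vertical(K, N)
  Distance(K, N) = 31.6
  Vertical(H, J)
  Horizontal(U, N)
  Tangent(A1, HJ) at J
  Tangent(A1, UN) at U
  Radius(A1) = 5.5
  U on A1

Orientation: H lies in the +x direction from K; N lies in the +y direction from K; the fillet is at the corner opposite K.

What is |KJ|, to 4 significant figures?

57.91

K is at the origin; KH is horizontal with |KH| = 51.7 and H on the +x side, so H = (51.70, 0.000). K and N share the same x with |KN| = 31.6 and N on the +y side, so N = (0.000, 31.60). The virtual corner opposite K is at (51.70, 31.60). The tangent condition forces QJ to be normal to HJ and tangency of A1 to UN means the radius QU is perpendicular to UN, with radius 5.5, so the center Q sits 5.5 in from both sides at Q = (46.20, 26.10). That places the tangent points at J = (51.70, 26.10) on HJ and U = (46.20, 31.60) on UN. Then |KJ| = |J − K| = 57.91.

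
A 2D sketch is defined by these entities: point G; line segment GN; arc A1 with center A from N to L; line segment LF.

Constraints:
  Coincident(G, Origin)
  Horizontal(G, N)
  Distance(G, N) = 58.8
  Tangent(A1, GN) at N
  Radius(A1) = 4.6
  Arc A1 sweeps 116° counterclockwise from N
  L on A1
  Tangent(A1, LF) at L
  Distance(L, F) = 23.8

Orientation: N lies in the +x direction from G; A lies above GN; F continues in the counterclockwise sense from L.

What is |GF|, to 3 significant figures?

59.5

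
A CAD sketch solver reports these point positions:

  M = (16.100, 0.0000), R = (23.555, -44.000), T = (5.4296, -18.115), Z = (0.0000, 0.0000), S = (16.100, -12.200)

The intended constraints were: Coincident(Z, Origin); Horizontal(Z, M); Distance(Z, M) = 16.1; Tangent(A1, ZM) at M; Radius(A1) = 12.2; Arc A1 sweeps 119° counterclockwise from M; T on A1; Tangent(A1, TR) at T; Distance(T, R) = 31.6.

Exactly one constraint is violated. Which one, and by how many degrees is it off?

Tangent(A1, TR) at T — off by 6.00°.

Z = (0.00, 0.00) ✓; Z.y = 0.00, M.y = 0.00 ✓; |ZM| = 16.10 ✓; ∠(SM, MZ) = 90.00° ✓; |SM| = 12.20 ✓; bearing(S→T) − bearing(S→M) = 119.0° ✓; |ST| = 12.20 ✓; ∠(ST, TR) = 84.00° ✗; |TR| = 31.60 ✓.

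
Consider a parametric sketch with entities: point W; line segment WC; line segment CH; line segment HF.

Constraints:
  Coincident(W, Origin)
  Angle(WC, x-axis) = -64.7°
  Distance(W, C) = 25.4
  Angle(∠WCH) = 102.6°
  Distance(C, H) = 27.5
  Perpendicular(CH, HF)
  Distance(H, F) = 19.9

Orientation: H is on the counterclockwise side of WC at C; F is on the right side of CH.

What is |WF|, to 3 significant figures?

55.6

W is at the origin; WC runs at -64.7° with length 25.4, so C = 25.4·(cos -64.7°, sin -64.7°) = (10.9, -23.0). ∠WCH = 102.6°, so CH runs at -64.7° + (180° − 102.6°) = 12.7° from the x-axis; with |CH| = 27.5, H = C + 27.5·(cos 12.7°, sin 12.7°) = (37.7, -16.9). The perpendicularity gives HF at right angles to CH; with |HF| = 19.9 on the right of CH, F = H + 19.9·(0.220, -0.976) = (42.1, -36.3). Then |WF| = |F − W| = 55.6.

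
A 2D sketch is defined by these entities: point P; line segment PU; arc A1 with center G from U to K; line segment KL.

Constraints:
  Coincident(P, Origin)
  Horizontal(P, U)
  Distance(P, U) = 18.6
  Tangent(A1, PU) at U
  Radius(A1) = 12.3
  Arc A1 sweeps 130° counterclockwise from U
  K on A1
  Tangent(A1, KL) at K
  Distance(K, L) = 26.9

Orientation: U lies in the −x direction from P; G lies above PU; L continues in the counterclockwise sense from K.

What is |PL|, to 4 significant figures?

48.64

On A1, U sits at bearing -90° from G; a 130° counterclockwise sweep puts K at bearing 40°, so K = G + 12.3·(cos 40°, sin 40°) = (-9.178, 20.21). Since A1 is tangent to KL there, GK ⟂ KL, so KL runs along (−sin 40°, cos 40°); with |KL| = 26.9, L = (-26.47, 40.81). Then |PL| = |L − P| = 48.64.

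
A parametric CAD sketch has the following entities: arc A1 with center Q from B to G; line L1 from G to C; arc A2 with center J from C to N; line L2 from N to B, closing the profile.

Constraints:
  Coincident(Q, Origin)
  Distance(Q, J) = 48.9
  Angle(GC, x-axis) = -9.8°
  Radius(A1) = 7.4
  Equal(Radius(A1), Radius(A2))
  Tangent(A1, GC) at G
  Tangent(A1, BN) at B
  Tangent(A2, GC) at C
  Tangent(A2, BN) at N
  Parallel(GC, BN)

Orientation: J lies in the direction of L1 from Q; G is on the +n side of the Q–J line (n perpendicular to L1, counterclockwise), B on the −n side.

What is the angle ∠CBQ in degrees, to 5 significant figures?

73.161°

The slot axis is L1's direction at -9.8°, so u = (cos -9.8°, sin -9.8°) = (0.98541, -0.17021) and n = (−sin -9.8°, cos -9.8°) = (0.17021, 0.98541). Q is at the origin and J lies 48.9 along u from Q, so J = 48.9·u = (48.186, -8.3232). Tangency of A1 to both parallel lines with radius 7.4 puts G and B at Q ± 7.4·n: G = (1.2596, 7.2920), B = (-1.2596, -7.2920). Equal radii place C and N the same way about J: C = J + 7.4·n = (49.446, -1.0312), N = J − 7.4·n = (46.927, -15.615). Then cos ∠CBQ = BC·BQ / (|BC||BQ|), giving 73.161°.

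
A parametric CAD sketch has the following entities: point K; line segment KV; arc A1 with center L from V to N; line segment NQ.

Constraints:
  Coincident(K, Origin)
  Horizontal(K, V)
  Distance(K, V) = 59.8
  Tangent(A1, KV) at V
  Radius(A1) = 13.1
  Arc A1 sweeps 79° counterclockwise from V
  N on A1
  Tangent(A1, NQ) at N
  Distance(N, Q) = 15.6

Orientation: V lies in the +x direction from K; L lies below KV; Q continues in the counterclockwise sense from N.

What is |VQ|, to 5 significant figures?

30.369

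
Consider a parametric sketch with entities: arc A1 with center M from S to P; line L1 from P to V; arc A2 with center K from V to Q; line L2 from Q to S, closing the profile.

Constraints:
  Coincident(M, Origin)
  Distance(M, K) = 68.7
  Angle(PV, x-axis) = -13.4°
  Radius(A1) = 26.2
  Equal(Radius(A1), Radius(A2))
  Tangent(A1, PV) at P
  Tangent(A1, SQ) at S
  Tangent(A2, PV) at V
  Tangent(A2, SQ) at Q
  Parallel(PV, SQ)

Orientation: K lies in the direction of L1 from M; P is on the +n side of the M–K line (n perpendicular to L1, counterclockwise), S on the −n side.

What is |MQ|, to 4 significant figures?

73.53

Tangency of A1 to both parallel lines with radius 26.2 puts P and S at M ± 26.2·n: P = (6.072, 25.49), S = (-6.072, -25.49). Equal radii place V and Q the same way about K: V = K + 26.2·n = (72.90, 9.566), Q = K − 26.2·n = (60.76, -41.41). Then |MQ| = |Q − M| = 73.53.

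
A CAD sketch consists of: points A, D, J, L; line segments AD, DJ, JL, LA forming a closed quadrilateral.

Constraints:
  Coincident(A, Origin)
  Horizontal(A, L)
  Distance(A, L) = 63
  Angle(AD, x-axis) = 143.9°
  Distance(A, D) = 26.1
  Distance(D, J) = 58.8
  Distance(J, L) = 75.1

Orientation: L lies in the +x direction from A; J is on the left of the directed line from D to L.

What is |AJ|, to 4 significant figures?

62.26

Checks: |DJ| = 58.80 ✓; |JL| = 75.10 ✓.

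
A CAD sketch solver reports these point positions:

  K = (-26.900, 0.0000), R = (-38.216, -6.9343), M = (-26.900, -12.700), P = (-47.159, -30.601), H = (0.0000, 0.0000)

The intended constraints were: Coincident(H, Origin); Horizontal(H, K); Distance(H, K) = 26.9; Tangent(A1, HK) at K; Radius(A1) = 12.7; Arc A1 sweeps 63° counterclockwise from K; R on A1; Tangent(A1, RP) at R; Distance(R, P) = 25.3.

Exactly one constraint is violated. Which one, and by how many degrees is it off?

Tangent(A1, RP) at R — off by 6.30°.

H = (0.00, 0.00) ✓; H.y = 0.00, K.y = 0.00 ✓; |HK| = 26.90 ✓; ∠(MK, KH) = 90.00° ✓; |MK| = 12.70 ✓; bearing(M→R) − bearing(M→K) = 63.00° ✓; |MR| = 12.70 ✓; ∠(MR, RP) = 83.70° ✗; |RP| = 25.30 ✓.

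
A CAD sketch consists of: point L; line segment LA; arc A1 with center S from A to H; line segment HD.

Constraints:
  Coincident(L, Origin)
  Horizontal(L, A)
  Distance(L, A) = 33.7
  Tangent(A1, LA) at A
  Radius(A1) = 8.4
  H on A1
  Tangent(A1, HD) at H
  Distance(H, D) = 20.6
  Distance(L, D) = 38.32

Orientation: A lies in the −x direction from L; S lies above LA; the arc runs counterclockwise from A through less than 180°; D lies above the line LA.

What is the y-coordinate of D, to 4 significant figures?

28.93

Checks: L.y = 0.00, A.y = 0.00 ✓; |LA| = 33.70 ✓; |SH| = 8.400 ✓; ∠(SH, HD) = 90.00° ✓; |HD| = 20.60 ✓; |LD| = 38.32 ✓.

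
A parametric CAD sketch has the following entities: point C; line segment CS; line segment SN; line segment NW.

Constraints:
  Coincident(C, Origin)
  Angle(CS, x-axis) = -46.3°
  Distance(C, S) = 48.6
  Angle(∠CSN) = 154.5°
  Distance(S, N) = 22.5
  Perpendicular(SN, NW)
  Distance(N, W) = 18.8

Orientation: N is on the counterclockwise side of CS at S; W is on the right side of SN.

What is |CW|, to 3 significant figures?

77.3

C is at the origin; CS runs at -46.3° with length 48.6, so S = 48.6·(cos -46.3°, sin -46.3°) = (33.6, -35.1). ∠CSN = 154.5°, so SN runs at -46.3° + (180° − 154.5°) = -20.8° from the x-axis; with |SN| = 22.5, N = S + 22.5·(cos -20.8°, sin -20.8°) = (54.6, -43.1). The perpendicularity gives NW at right angles to SN; with |NW| = 18.8 on the right of SN, W = N + 18.8·(-0.355, -0.935) = (47.9, -60.7). Then |CW| = |W − C| = 77.3.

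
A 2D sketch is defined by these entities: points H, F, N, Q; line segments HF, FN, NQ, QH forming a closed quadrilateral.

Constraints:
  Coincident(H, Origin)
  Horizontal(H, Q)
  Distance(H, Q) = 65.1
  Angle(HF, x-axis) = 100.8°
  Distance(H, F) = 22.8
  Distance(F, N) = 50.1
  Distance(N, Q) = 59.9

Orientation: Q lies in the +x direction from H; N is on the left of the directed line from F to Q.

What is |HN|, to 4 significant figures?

63.45

H is at the origin; H and Q share the same y with |HQ| = 65.1 and Q in +x, so Q = (65.1, 0). HF runs at 100.8° with |HF| = 22.8, so F = (-4.272, 22.40). N is determined by |FN| = 50.1 and |NQ| = 59.9 together: it lies at the intersection of circle(F, 50.1) and circle(Q, 59.9). With |FQ| = 72.90, the foot of the radical line on FQ is 29.06 from F and the perpendicular offset is √(50.1² − 29.06²) = 40.81. Taking the left-of-FQ solution: N = (35.92, 52.31).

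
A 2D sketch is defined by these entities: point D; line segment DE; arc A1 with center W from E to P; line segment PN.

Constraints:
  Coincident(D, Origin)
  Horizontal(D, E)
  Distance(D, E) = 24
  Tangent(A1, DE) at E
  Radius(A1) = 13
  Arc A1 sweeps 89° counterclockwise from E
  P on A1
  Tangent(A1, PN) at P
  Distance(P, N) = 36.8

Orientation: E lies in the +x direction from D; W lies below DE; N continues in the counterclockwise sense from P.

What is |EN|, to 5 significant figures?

51.410

D is at the origin; DE is horizontal with |DE| = 24.0 and E on the +x side, so E = (24.000, 0.0000). Since A1 is tangent to DE there, WE ⟂ DE, so W = E + (0, -13) = (24.000, -13.000). On A1, E sits at bearing 90° from W; an 89° counterclockwise sweep puts P at bearing 179°, so P = W + 13.0·(cos 179°, sin 179°) = (11.002, -12.773). Since A1 is tangent to PN there, WP ⟂ PN, so PN runs along (−sin 179°, cos 179°); with |PN| = 36.8, N = (10.360, -49.568). Then |EN| = |N − E| = 51.410.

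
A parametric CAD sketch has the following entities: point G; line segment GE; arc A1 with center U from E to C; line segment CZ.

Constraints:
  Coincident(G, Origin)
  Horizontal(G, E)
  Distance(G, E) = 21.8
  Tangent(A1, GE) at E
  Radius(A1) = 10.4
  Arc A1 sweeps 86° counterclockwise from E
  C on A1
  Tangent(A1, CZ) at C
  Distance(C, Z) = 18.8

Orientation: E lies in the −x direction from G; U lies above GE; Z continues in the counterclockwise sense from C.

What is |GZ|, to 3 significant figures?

30.2

On A1, E sits at bearing -90° from U; an 86° counterclockwise sweep puts C at bearing -4°, so C = U + 10.4·(cos -4°, sin -4°) = (-11.4, 9.67). The tangent condition forces UC to be normal to CZ, so CZ runs along (−sin -4°, cos -4°); with |CZ| = 18.8, Z = (-10.1, 28.4). Then |GZ| = |Z − G| = 30.2.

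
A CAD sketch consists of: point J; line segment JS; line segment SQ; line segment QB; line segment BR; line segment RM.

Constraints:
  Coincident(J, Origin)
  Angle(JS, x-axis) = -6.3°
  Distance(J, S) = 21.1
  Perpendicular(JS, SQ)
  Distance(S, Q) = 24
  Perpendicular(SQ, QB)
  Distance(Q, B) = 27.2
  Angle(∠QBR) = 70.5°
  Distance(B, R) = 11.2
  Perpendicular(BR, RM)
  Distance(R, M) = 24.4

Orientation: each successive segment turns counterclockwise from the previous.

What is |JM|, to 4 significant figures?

29.87

J is at the origin; JS runs at -6.3° with length 21.1, so S = (20.97, -2.315). JS ⟂ SQ, so SQ runs at 83.70°; with |SQ| = 24.0, Q = (23.61, 21.54). SQ ⟂ QB, so QB runs at 173.7°; with |QB| = 27.2, B = (-3.430, 24.52). ∠QBR = 70.5° gives BR at -76.80° from the x-axis; with |BR| = 11.2, R = (-0.8720, 13.62). BR is perpendicular to RM, so RM runs at 13.20°; with |RM| = 24.4, M = (22.88, 19.19). Then |JM| = |M − J| = 29.87.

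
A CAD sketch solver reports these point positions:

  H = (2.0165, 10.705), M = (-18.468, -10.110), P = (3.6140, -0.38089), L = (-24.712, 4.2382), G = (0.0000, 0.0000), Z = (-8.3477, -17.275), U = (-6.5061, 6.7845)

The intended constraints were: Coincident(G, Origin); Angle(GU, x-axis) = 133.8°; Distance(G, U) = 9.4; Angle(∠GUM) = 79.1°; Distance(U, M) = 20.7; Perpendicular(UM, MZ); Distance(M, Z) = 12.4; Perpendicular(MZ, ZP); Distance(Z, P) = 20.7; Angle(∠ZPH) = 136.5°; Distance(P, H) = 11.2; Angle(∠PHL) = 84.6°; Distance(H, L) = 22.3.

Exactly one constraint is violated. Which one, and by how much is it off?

Distance(H, L) = 22.3 — off by 5.20.

G = (0.00, 0.00) ✓; GU at 133.8° ✓; |GU| = 9.400 ✓; ∠GUM = 79.10° ✓; |UM| = 20.70 ✓; ∠(UM, MZ) = 90.00° ✓; |MZ| = 12.40 ✓; ∠(MZ, ZP) = 90.00° ✓; |ZP| = 20.70 ✓; ∠ZPH = 136.5° ✓; |PH| = 11.20 ✓; ∠PHL = 84.60° ✓; |HL| = 27.50 ✗.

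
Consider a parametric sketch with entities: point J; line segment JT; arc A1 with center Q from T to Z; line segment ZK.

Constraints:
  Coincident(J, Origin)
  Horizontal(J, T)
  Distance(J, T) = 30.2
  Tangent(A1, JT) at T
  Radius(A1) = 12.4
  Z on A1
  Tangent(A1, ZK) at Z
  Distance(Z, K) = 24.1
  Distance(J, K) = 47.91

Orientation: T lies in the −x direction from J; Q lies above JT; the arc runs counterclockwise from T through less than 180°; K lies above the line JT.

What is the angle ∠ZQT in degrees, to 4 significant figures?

111.1°

J is at the origin; J and T share the same y with |JT| = 30.2 and T on the −x side, so T = (-30.20, 0.000). Since A1 is tangent to JT there, QT ⟂ JT, so Q = T + (0, 12.4) = (-30.20, 12.40). Since QZ ⟂ ZK (tangency), |QK| = √(12.4² + 24.1²) = 27.10 regardless of where Z sits on A1. So K lies on both circle(J, 47.91) and circle(Q, 27.10); the above-JT intersection is K = (-27.33, 39.35). Z is the foot of the tangent from K: Z = (-18.64, 16.87).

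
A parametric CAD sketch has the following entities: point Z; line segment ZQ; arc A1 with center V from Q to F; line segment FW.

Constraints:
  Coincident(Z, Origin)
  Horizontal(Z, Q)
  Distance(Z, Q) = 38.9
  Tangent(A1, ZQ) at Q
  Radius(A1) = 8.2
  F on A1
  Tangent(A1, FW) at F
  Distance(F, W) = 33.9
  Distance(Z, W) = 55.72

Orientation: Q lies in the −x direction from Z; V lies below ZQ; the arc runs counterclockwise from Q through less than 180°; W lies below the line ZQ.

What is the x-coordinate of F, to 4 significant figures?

-46.65

Z is at the origin; ZQ is horizontal with |ZQ| = 38.9 and Q on the −x side, so Q = (-38.90, 0.000). A1 meets ZQ tangentially, so VQ is at right angles to ZQ, so V = Q + (0, -8.2) = (-38.90, -8.200). Since VF ⟂ FW (tangency), |VW| = √(8.2² + 33.9²) = 34.88 regardless of where F sits on A1. So W lies on both circle(Z, 55.72) and circle(V, 34.88); the below-ZQ intersection is W = (-35.54, -42.92). F is the foot of the tangent from W: F = (-46.65, -10.89).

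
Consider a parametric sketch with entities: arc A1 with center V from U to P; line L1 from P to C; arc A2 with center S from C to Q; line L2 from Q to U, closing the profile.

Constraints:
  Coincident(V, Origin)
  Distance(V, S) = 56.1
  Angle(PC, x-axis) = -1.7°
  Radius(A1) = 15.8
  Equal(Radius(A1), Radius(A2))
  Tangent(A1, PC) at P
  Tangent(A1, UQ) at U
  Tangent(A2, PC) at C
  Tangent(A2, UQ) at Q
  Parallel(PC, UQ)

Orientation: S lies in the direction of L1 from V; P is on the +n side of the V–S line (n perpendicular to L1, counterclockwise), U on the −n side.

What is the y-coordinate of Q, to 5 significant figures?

-17.457

The slot axis is L1's direction at -1.7°, so u = (cos -1.7°, sin -1.7°) = (0.99956, -0.029666) and n = (−sin -1.7°, cos -1.7°) = (0.029666, 0.99956). V is at the origin and S lies 56.1 along u from V, so S = 56.1·u = (56.075, -1.6643). Tangency of A1 to both parallel lines with radius 15.8 puts P and U at V ± 15.8·n: P = (0.46873, 15.793), U = (-0.46873, -15.793). Equal radii place C and Q the same way about S: C = S + 15.8·n = (56.544, 14.129), Q = S − 15.8·n = (55.607, -17.457). So Q.y = -17.457.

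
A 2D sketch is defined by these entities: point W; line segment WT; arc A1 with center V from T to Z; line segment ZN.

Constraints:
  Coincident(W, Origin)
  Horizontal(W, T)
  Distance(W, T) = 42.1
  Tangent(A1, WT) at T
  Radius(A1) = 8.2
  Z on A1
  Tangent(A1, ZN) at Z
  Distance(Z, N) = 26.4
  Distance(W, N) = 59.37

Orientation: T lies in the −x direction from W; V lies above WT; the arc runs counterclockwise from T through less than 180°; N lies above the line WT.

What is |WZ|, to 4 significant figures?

37.00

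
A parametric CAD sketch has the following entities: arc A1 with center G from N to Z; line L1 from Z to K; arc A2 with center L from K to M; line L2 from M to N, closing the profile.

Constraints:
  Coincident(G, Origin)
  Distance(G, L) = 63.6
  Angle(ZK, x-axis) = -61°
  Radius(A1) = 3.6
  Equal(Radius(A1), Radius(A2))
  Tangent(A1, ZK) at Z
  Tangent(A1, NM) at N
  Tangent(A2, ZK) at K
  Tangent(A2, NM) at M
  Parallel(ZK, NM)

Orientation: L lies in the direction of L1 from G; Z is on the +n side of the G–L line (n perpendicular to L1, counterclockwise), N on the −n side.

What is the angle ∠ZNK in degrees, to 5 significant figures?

83.541°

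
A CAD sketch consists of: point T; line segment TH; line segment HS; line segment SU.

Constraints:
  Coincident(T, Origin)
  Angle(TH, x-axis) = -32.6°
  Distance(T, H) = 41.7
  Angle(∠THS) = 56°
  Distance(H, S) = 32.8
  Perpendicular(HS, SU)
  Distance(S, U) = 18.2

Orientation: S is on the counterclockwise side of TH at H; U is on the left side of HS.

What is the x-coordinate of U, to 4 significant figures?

16.13

T is at the origin; TH runs at -32.6° with length 41.7, so H = 41.7·(cos -32.6°, sin -32.6°) = (35.13, -22.47). ∠THS = 56.0°, so HS runs at -32.6° + (180° − 56.0°) = 91.40° from the x-axis; with |HS| = 32.8, S = H + 32.8·(cos 91.40°, sin 91.40°) = (34.33, 10.32). HS ⟂ SU; with |SU| = 18.2 on the left of HS, U = S + 18.2·(-0.9997, -0.02443) = (16.13, 9.879). So U.x = 16.13.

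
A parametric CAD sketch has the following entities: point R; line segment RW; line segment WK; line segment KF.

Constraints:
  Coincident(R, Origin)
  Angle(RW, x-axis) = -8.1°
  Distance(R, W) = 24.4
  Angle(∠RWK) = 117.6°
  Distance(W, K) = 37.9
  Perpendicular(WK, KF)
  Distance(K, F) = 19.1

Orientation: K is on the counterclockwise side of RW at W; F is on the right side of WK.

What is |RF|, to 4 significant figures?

63.87

∠RWK = 117.6°, so WK runs at -8.1° + (180° − 117.6°) = 54.30° from the x-axis; with |WK| = 37.9, K = W + 37.9·(cos 54.30°, sin 54.30°) = (46.27, 27.34). WK is perpendicular to KF; with |KF| = 19.1 on the right of WK, F = K + 19.1·(0.8121, -0.5835) = (61.78, 16.19). Then |RF| = |F − R| = 63.87.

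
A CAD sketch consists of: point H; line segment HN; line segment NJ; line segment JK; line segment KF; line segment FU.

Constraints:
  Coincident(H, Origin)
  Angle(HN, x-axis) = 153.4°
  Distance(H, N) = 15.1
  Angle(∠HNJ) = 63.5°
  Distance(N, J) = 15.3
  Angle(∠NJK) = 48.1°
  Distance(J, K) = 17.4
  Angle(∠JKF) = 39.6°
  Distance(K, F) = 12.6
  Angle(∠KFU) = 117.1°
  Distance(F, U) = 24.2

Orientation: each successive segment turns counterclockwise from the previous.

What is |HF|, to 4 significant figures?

13.40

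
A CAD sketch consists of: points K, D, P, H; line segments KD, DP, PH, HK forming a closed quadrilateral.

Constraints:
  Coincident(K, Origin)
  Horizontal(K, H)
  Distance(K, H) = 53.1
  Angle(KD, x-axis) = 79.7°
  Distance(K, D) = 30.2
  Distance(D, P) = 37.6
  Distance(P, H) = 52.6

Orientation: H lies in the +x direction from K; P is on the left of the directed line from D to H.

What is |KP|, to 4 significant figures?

62.27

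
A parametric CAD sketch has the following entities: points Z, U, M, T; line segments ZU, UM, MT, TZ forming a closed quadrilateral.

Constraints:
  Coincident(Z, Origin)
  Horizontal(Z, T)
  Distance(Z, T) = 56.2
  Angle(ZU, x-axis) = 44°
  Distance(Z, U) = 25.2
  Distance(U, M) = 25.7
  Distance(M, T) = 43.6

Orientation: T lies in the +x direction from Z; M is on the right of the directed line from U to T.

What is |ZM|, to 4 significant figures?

15.38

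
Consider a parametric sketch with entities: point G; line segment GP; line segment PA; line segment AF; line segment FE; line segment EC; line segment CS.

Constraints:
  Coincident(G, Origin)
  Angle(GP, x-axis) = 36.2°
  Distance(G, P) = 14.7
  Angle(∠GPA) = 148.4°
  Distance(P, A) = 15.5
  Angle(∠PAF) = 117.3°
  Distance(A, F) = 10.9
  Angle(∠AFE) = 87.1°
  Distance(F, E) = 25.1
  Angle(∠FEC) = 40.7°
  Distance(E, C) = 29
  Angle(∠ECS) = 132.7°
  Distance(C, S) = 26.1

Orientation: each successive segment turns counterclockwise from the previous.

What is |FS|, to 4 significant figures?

27.81

G is at the origin; GP runs at 36.2° with length 14.7, so P = (11.86, 8.682). ∠GPA = 148.4° gives PA at 67.80° from the x-axis; with |PA| = 15.5, A = (17.72, 23.03). ∠PAF = 117.3° gives AF at 130.5° from the x-axis; with |AF| = 10.9, F = (10.64, 31.32). ∠AFE = 87.1° gives FE at -136.6° from the x-axis; with |FE| = 25.1, E = (-7.597, 14.08). ∠FEC = 40.7° gives EC at 2.700° from the x-axis; with |EC| = 29.0, C = (21.37, 15.44). ∠ECS = 132.7° gives CS at 50.00° from the x-axis; with |CS| = 26.1, S = (38.15, 35.44). Then |FS| = |S − F| = 27.81.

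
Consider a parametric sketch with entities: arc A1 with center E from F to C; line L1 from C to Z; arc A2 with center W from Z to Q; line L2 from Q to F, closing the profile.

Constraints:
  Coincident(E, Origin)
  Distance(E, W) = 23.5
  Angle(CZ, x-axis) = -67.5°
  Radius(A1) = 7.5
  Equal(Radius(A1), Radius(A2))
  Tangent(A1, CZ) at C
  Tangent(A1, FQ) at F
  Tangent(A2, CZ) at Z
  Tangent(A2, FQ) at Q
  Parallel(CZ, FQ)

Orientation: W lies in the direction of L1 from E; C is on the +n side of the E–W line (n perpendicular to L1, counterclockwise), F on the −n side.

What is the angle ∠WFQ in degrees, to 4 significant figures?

17.70°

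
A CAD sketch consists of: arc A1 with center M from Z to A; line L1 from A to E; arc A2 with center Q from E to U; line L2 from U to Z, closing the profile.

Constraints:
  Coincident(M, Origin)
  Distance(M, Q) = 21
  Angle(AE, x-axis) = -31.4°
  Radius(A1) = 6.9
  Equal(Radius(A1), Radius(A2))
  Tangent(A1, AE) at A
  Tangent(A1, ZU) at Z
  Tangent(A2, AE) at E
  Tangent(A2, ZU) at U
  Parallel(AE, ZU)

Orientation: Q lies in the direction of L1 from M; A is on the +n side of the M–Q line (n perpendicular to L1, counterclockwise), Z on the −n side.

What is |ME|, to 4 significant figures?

22.10

The slot axis is L1's direction at -31.4°, so u = (cos -31.4°, sin -31.4°) = (0.8536, -0.5210) and n = (−sin -31.4°, cos -31.4°) = (0.5210, 0.8536). M is at the origin and Q lies 21.0 along u from M, so Q = 21.0·u = (17.92, -10.94). Tangency of A1 to both parallel lines with radius 6.9 puts A and Z at M ± 6.9·n: A = (3.595, 5.890), Z = (-3.595, -5.890). Equal radii place E and U the same way about Q: E = Q + 6.9·n = (21.52, -5.052), U = Q − 6.9·n = (14.33, -16.83). Then |ME| = |E − M| = 22.10.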